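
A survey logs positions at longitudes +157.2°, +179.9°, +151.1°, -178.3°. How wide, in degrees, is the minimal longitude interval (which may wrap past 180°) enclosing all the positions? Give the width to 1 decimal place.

Sort the longitudes: -178.3°, +151.1°, +157.2°, +179.9°.
Eastward gaps between consecutive values (wrapping around): 329.4°, 6.1°, 22.7°, 1.8°.
Largest gap = 329.4° ⇒ minimal covering band is its complement: 360° − 329.4° = 30.6°.
Band runs from +151.1° eastward to -178.3°, crossing the antimeridian.

30.6°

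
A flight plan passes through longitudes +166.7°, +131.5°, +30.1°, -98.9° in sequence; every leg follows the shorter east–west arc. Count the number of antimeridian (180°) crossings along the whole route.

Leg 1: +166.7° → +131.5°, shortest Δλ = -35.2° (west) — does not cross 180°.
Leg 2: +131.5° → +30.1°, shortest Δλ = -101.4° (west) — does not cross 180°.
Leg 3: +30.1° → -98.9°, shortest Δλ = -129.0° (west) — does not cross 180°.
Total crossings: 0.

0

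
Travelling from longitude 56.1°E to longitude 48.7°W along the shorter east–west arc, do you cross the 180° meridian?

Signed shortest Δλ = ((-48.7 − 56.1 + 180) mod 360) − 180 = -104.8°.
Going west by 104.8° from +56.1° reaches -48.7° without touching 180°.

No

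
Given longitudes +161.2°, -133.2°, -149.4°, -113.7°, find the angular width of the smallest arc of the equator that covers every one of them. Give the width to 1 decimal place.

Sort the longitudes: -149.4°, -133.2°, -113.7°, +161.2°.
Eastward gaps between consecutive values (wrapping around): 16.2°, 19.5°, 274.9°, 49.4°.
Largest gap = 274.9° ⇒ minimal covering band is its complement: 360° − 274.9° = 85.1°.
Band runs from +161.2° eastward to -113.7°, crossing the antimeridian.

85.1°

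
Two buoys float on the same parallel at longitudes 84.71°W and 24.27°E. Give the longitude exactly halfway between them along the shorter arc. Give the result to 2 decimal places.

Signed shortest Δλ from -84.71° to +24.27° is +108.98°.
Midpoint longitude = -84.71° + (+108.98°)/2 = -84.71° + 54.49° = -30.22°.

30.22°W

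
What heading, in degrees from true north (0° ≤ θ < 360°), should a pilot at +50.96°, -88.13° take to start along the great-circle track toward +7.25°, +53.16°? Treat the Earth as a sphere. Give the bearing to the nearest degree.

42°

Δλ = 53.16 − -88.13 = 141.29°.
θ = atan2( sin Δλ · cos φ₂ , cos φ₁ · sin φ₂ − sin φ₁ · cos φ₂ · cos Δλ )
  = atan2(0.62038, 0.68072) = 42.345° → normalised to [0°, 360°): 42.345°.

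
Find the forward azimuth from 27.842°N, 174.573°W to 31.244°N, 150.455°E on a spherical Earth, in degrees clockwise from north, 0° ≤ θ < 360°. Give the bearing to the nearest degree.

Δλ = 150.455 − -174.573 = 325.028°; wrapped into (−180°, 180°]: -34.972°.
θ = atan2( sin Δλ · cos φ₂ , cos φ₁ · sin φ₂ − sin φ₁ · cos φ₂ · cos Δλ )
  = atan2(-0.49005, 0.13144) = -74.985° → normalised to [0°, 360°): 285.015°.

285°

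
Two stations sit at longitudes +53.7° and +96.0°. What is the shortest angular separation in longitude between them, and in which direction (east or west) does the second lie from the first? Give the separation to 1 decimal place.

42.3° east

Raw difference: 96.0 − 53.7 = 42.3°.
Normalise into (−180°, 180°]: 42.3° stays 42.3°.
Positive ⇒ the second point lies to the east; separation 42.3°.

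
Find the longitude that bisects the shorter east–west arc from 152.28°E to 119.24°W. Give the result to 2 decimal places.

163.48°W

Signed shortest Δλ from +152.28° to -119.24° is +88.48°.
Midpoint longitude = +152.28° + (+88.48°)/2 = +152.28° + 44.24° = +196.52°.
Normalise into (−180°, 180°]: -163.48°.
(The naïve average (+152.28 + -119.24)/2 = 16.52° is on the wrong side of the globe.)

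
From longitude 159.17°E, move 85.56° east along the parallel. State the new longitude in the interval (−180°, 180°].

Start at +159.17°; shift +85.56° → +244.73°.
+244.73° lies outside (−180°, 180°]; subtract 360° → -115.27°.

115.27°W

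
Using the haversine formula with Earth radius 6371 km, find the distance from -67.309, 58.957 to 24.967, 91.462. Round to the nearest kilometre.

Δλ = 91.462 − 58.957 = 32.505°.
Δφ = 24.967 − -67.309 = 92.276°.
a = sin²(Δφ/2) + cos φ₁ · cos φ₂ · sin²(Δλ/2) = 0.547249.
c = 2·atan2(√a, √(1−a)) = 1.66544 rad → d = 6371·c ≈ 10610.49 km.

10610 km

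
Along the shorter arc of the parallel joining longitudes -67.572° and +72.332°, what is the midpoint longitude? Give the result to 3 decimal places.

+2.380°

Signed shortest Δλ from -67.572° to +72.332° is +139.904°.
Midpoint longitude = -67.572° + (+139.904°)/2 = -67.572° + 69.952° = +2.380°.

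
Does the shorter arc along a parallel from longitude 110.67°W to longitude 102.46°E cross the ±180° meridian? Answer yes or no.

Naïve |102.46 − -110.67| = 213.13° > 180°, so the shorter arc goes the other way round — across 180°.
Signed shortest Δλ = ((102.46 − -110.67 + 180) mod 360) − 180 = -146.87°.
Going west by 146.87° from -110.67° passes through 180° before reaching +102.46°.

Yes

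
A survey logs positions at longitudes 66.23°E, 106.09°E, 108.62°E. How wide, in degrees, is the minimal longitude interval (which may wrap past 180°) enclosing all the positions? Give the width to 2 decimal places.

42.39°

Sort the longitudes: +66.23°, +106.09°, +108.62°.
Eastward gaps between consecutive values (wrapping around): 39.86°, 2.53°, 317.61°.
Largest gap = 317.61° ⇒ minimal covering band is its complement: 360° − 317.61° = 42.39°.
Band runs from +66.23° eastward to +108.62°.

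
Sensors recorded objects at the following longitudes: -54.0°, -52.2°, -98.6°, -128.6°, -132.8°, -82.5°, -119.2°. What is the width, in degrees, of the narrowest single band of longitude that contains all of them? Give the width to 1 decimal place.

Sort the longitudes: -132.8°, -128.6°, -119.2°, -98.6°, -82.5°, -54.0°, -52.2°.
Eastward gaps between consecutive values (wrapping around): 4.2°, 9.4°, 20.6°, 16.1°, 28.5°, 1.8°, 279.4°.
Largest gap = 279.4° ⇒ minimal covering band is its complement: 360° − 279.4° = 80.6°.
Band runs from -132.8° eastward to -52.2°.

80.6°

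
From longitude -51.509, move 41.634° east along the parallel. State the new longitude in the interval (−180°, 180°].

Start at -51.509°; shift +41.634° → -9.875°.
-9.875° already lies in (−180°, 180°].

-9.875°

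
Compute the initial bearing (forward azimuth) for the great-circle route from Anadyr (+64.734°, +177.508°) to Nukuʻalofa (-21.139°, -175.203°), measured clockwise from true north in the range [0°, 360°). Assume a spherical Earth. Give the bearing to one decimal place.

173.2°

Δλ = -175.203 − 177.508 = -352.711°; wrapped into (−180°, 180°]: 7.289°.
θ = atan2( sin Δλ · cos φ₂ , cos φ₁ · sin φ₂ − sin φ₁ · cos φ₂ · cos Δλ )
  = atan2(0.11834, -0.99059) = 173.188° → normalised to [0°, 360°): 173.188°.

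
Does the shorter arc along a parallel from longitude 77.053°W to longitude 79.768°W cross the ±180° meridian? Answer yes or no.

No

Signed shortest Δλ = ((-79.768 − -77.053 + 180) mod 360) − 180 = -2.715°.
Going west by 2.715° from -77.053° reaches -79.768° without touching 180°.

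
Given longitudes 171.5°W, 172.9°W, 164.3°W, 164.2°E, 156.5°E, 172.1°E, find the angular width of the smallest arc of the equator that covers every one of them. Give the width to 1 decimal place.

Sort the longitudes: -172.9°, -171.5°, -164.3°, +156.5°, +164.2°, +172.1°.
Eastward gaps between consecutive values (wrapping around): 1.4°, 7.2°, 320.8°, 7.7°, 7.9°, 15.0°.
Largest gap = 320.8° ⇒ minimal covering band is its complement: 360° − 320.8° = 39.2°.
Band runs from +156.5° eastward to -164.3°, crossing the antimeridian.

39.2°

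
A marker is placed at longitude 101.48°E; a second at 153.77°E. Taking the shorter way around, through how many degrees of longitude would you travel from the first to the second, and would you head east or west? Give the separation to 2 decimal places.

Raw difference: 153.77 − 101.48 = 52.29°.
Normalise into (−180°, 180°]: 52.29° stays 52.29°.
Positive ⇒ the second point lies to the east; separation 52.29°.

52.29° east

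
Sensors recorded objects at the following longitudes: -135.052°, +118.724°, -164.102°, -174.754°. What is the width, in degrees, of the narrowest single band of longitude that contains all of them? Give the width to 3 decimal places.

106.224°

Sort the longitudes: -174.754°, -164.102°, -135.052°, +118.724°.
Eastward gaps between consecutive values (wrapping around): 10.652°, 29.050°, 253.776°, 66.522°.
Largest gap = 253.776° ⇒ minimal covering band is its complement: 360° − 253.776° = 106.224°.
Band runs from +118.724° eastward to -135.052°, crossing the antimeridian.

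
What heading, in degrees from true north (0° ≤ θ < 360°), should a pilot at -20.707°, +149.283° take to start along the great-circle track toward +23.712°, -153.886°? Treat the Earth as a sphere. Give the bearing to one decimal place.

54.2°

Δλ = -153.886 − 149.283 = -303.169°; wrapped into (−180°, 180°]: 56.831°.
θ = atan2( sin Δλ · cos φ₂ , cos φ₁ · sin φ₂ − sin φ₁ · cos φ₂ · cos Δλ )
  = atan2(0.76639, 0.55328) = 54.173° → normalised to [0°, 360°): 54.173°.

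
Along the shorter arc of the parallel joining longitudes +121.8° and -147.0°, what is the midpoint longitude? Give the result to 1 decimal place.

Signed shortest Δλ from +121.8° to -147.0° is +91.2°.
Midpoint longitude = +121.8° + (+91.2°)/2 = +121.8° + 45.6° = +167.4°.
(The naïve average (+121.8 + -147.0)/2 = -12.6° is on the wrong side of the globe.)

+167.4°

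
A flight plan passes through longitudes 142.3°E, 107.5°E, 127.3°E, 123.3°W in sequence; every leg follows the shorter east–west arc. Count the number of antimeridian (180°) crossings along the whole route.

1

Leg 1: +142.3° → +107.5°, shortest Δλ = -34.8° (west) — does not cross 180°.
Leg 2: +107.5° → +127.3°, shortest Δλ = 19.8° (east) — does not cross 180°.
Leg 3: +127.3° → -123.3°, shortest Δλ = 109.4° (east) — crosses 180°.
Total crossings: 1.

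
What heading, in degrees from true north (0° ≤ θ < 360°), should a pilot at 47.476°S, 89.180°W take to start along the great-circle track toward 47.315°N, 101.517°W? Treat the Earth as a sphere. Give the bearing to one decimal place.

Δλ = -101.517 − -89.180 = -12.337°.
θ = atan2( sin Δλ · cos φ₂ , cos φ₁ · sin φ₂ − sin φ₁ · cos φ₂ · cos Δλ )
  = atan2(-0.14486, 0.98497) = -8.366° → normalised to [0°, 360°): 351.634°.

351.6°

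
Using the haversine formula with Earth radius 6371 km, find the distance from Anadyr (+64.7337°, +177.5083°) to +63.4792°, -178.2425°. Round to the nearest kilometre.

249 km

Δλ = -178.2425 − 177.5083 = -355.7508°; wrapped into (−180°, 180°]: 4.2492°.
Δφ = 63.4792 − 64.7337 = -1.2545°.
a = sin²(Δφ/2) + cos φ₁ · cos φ₂ · sin²(Δλ/2) = 0.000382.
c = 2·atan2(√a, √(1−a)) = 0.03908 rad → d = 6371·c ≈ 248.99 km.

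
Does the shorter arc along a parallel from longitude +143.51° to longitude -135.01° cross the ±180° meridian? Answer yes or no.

Yes

Naïve |-135.01 − 143.51| = 278.52° > 180°, so the shorter arc goes the other way round — across 180°.
Signed shortest Δλ = ((-135.01 − 143.51 + 180) mod 360) − 180 = 81.48°.
Going east by 81.48° from +143.51° passes through 180° before reaching -135.01°.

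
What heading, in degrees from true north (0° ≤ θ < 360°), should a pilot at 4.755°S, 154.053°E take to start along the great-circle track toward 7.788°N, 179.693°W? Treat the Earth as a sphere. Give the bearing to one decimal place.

64.5°

Δλ = -179.693 − 154.053 = -333.746°; wrapped into (−180°, 180°]: 26.254°.
θ = atan2( sin Δλ · cos φ₂ , cos φ₁ · sin φ₂ − sin φ₁ · cos φ₂ · cos Δλ )
  = atan2(0.43827, 0.20870) = 64.537° → normalised to [0°, 360°): 64.537°.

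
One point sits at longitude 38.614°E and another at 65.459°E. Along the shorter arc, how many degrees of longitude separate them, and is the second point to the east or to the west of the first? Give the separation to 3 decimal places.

26.845° east

Raw difference: 65.459 − 38.614 = 26.845°.
Normalise into (−180°, 180°]: 26.845° stays 26.845°.
Positive ⇒ the second point lies to the east; separation 26.845°.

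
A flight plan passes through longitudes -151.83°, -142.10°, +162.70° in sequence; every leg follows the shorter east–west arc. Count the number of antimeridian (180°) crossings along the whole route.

Leg 1: -151.83° → -142.10°, shortest Δλ = 9.73° (east) — does not cross 180°.
Leg 2: -142.10° → +162.70°, shortest Δλ = -55.2° (west) — crosses 180°.
Total crossings: 1.

1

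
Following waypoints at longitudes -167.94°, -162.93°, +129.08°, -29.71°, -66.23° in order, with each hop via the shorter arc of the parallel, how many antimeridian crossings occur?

1

Leg 1: -167.94° → -162.93°, shortest Δλ = 5.01° (east) — does not cross 180°.
Leg 2: -162.93° → +129.08°, shortest Δλ = -67.99° (west) — crosses 180°.
Leg 3: +129.08° → -29.71°, shortest Δλ = -158.79° (west) — does not cross 180°.
Leg 4: -29.71° → -66.23°, shortest Δλ = -36.52° (west) — does not cross 180°.
Total crossings: 1.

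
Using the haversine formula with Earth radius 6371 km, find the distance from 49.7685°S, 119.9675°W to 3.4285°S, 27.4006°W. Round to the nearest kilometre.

9901 km

Δλ = -27.4006 − -119.9675 = 92.5669°.
Δφ = -3.4285 − -49.7685 = 46.3400°.
a = sin²(Δφ/2) + cos φ₁ · cos φ₂ · sin²(Δλ/2) = 0.491609.
c = 2·atan2(√a, √(1−a)) = 1.55401 rad → d = 6371·c ≈ 9900.62 km.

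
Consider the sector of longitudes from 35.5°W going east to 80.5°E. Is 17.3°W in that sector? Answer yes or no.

Band width going east from -35.5° to +80.5°: ((80.5 − -35.5) mod 360) = 116.0°.
Offset of -17.3° east of the west edge: ((-17.3 − -35.5) mod 360) = 18.2°.
18.2° ≤ 116.0° ⇒ inside.

Yes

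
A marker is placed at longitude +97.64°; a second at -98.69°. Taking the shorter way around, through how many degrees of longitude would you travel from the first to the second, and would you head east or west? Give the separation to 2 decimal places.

163.67° east

Raw difference: -98.69 − 97.64 = -196.33°.
Normalise into (−180°, 180°]: -196.33° + 360° = 163.67°.
Positive ⇒ the second point lies to the east; separation 163.67°.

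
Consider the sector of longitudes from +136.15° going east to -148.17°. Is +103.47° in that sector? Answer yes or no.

Band width going east from +136.15° to -148.17°: ((-148.17 − 136.15) mod 360) = 75.68°.
Offset of +103.47° east of the west edge: ((103.47 − 136.15) mod 360) = 327.32°.
327.32° > 75.68° ⇒ outside.

No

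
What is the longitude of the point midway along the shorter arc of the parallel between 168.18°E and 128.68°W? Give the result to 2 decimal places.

160.25°W

Signed shortest Δλ from +168.18° to -128.68° is +63.14°.
Midpoint longitude = +168.18° + (+63.14°)/2 = +168.18° + 31.57° = +199.75°.
Normalise into (−180°, 180°]: -160.25°.
(The naïve average (+168.18 + -128.68)/2 = 19.75° is on the wrong side of the globe.)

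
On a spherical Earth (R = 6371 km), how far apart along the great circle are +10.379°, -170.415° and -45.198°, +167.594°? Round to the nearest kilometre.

6562 km

Δλ = 167.594 − -170.415 = 338.009°; wrapped into (−180°, 180°]: -21.991°.
Δφ = -45.198 − 10.379 = -55.577°.
a = sin²(Δφ/2) + cos φ₁ · cos φ₂ · sin²(Δλ/2) = 0.242566.
c = 2·atan2(√a, √(1−a)) = 1.02994 rad → d = 6371·c ≈ 6561.76 km.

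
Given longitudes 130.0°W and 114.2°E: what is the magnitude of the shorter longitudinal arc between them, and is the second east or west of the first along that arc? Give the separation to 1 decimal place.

Raw difference: 114.2 − -130.0 = 244.2°.
Normalise into (−180°, 180°]: 244.2° − 360° = -115.8°.
Negative ⇒ the second point lies to the west; separation 115.8°.

115.8° west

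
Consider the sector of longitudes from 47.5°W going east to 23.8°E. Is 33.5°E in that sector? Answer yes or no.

Band width going east from -47.5° to +23.8°: ((23.8 − -47.5) mod 360) = 71.3°.
Offset of +33.5° east of the west edge: ((33.5 − -47.5) mod 360) = 81.0°.
81.0° > 71.3° ⇒ outside.

No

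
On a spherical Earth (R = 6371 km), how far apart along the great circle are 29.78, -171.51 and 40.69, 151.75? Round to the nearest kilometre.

Δλ = 151.75 − -171.51 = 323.26°; wrapped into (−180°, 180°]: -36.74°.
Δφ = 40.69 − 29.78 = 10.91°.
a = sin²(Δφ/2) + cos φ₁ · cos φ₂ · sin²(Δλ/2) = 0.074402.
c = 2·atan2(√a, √(1−a)) = 0.55253 rad → d = 6371·c ≈ 3520.20 km.

3520 km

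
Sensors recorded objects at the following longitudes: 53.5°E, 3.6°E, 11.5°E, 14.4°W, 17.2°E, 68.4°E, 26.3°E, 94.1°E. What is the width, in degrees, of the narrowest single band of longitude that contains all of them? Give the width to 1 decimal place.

Sort the longitudes: -14.4°, +3.6°, +11.5°, +17.2°, +26.3°, +53.5°, +68.4°, +94.1°.
Eastward gaps between consecutive values (wrapping around): 18.0°, 7.9°, 5.7°, 9.1°, 27.2°, 14.9°, 25.7°, 251.5°.
Largest gap = 251.5° ⇒ minimal covering band is its complement: 360° − 251.5° = 108.5°.
Band runs from -14.4° eastward to +94.1°.

108.5°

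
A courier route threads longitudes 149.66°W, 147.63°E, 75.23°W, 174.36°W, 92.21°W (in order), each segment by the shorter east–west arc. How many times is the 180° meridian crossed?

Leg 1: -149.66° → +147.63°, shortest Δλ = -62.71° (west) — crosses 180°.
Leg 2: +147.63° → -75.23°, shortest Δλ = 137.14° (east) — crosses 180°.
Leg 3: -75.23° → -174.36°, shortest Δλ = -99.13° (west) — does not cross 180°.
Leg 4: -174.36° → -92.21°, shortest Δλ = 82.15° (east) — does not cross 180°.
Total crossings: 2.

2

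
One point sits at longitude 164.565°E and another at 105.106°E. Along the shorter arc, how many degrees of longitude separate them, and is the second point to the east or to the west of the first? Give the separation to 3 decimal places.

Raw difference: 105.106 − 164.565 = -59.459°.
Normalise into (−180°, 180°]: -59.459° stays -59.459°.
Negative ⇒ the second point lies to the west; separation 59.459°.

59.459° west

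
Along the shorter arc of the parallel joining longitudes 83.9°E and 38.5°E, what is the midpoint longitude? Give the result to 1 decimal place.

61.2°E

Signed shortest Δλ from +83.9° to +38.5° is -45.4°.
Midpoint longitude = +83.9° + (-45.4°)/2 = +83.9° − 22.7° = +61.2°.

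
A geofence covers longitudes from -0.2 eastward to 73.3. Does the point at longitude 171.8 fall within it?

Band width going east from -0.2° to +73.3°: ((73.3 − -0.2) mod 360) = 73.5°.
Offset of +171.8° east of the west edge: ((171.8 − -0.2) mod 360) = 172.0°.
172.0° > 73.5° ⇒ outside.

No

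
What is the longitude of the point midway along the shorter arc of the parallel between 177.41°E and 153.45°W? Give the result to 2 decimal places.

168.02°W

Signed shortest Δλ from +177.41° to -153.45° is +29.14°.
Midpoint longitude = +177.41° + (+29.14°)/2 = +177.41° + 14.57° = +191.98°.
Normalise into (−180°, 180°]: -168.02°.
(The naïve average (+177.41 + -153.45)/2 = 11.98° is on the wrong side of the globe.)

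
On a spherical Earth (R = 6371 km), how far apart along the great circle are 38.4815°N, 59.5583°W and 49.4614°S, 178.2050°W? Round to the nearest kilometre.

Δλ = -178.2050 − -59.5583 = -118.6467°.
Δφ = -49.4614 − 38.4815 = -87.9429°.
a = sin²(Δφ/2) + cos φ₁ · cos φ₂ · sin²(Δλ/2) = 0.858410.
c = 2·atan2(√a, √(1−a)) = 2.37003 rad → d = 6371·c ≈ 15099.44 km.

15099 km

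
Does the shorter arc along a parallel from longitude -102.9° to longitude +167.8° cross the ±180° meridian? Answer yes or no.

Naïve |167.8 − -102.9| = 270.7° > 180°, so the shorter arc goes the other way round — across 180°.
Signed shortest Δλ = ((167.8 − -102.9 + 180) mod 360) − 180 = -89.3°.
Going west by 89.3° from -102.9° passes through 180° before reaching +167.8°.

Yes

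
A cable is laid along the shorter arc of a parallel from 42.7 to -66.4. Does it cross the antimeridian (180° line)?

No

Signed shortest Δλ = ((-66.4 − 42.7 + 180) mod 360) − 180 = -109.1°.
Going west by 109.1° from +42.7° reaches -66.4° without touching 180°.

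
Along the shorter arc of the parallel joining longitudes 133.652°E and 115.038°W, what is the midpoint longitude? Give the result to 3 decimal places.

Signed shortest Δλ from +133.652° to -115.038° is +111.310°.
Midpoint longitude = +133.652° + (+111.310°)/2 = +133.652° + 55.655° = +189.307°.
Normalise into (−180°, 180°]: -170.693°.
(The naïve average (+133.652 + -115.038)/2 = 9.307° is on the wrong side of the globe.)

170.693°W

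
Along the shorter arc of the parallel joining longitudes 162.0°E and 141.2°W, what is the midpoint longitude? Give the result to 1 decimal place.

Signed shortest Δλ from +162.0° to -141.2° is +56.8°.
Midpoint longitude = +162.0° + (+56.8°)/2 = +162.0° + 28.4° = +190.4°.
Normalise into (−180°, 180°]: -169.6°.
(The naïve average (+162.0 + -141.2)/2 = 10.4° is on the wrong side of the globe.)

169.6°W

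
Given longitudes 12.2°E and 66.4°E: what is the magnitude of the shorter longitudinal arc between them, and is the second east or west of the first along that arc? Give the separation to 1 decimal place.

54.2° east

Raw difference: 66.4 − 12.2 = 54.2°.
Normalise into (−180°, 180°]: 54.2° stays 54.2°.
Positive ⇒ the second point lies to the east; separation 54.2°.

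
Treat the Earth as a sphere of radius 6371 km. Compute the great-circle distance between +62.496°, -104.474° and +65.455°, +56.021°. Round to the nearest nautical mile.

Δλ = 56.021 − -104.474 = 160.495°.
Δφ = 65.455 − 62.496 = 2.959°.
a = sin²(Δφ/2) + cos φ₁ · cos φ₂ · sin²(Δλ/2) = 0.187002.
c = 2·atan2(√a, √(1−a)) = 0.89439 rad → d = 6371·c ≈ 5698.14 km ≈ 3076.75 nmi.

3077 nmi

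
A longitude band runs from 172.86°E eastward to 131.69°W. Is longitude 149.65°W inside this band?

Yes

Band width going east from +172.86° to -131.69°: ((-131.69 − 172.86) mod 360) = 55.45°.
Offset of -149.65° east of the west edge: ((-149.65 − 172.86) mod 360) = 37.49°.
37.49° ≤ 55.45° ⇒ inside.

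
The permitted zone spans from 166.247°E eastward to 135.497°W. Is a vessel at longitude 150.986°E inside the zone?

No

Band width going east from +166.247° to -135.497°: ((-135.497 − 166.247) mod 360) = 58.256°.
Offset of +150.986° east of the west edge: ((150.986 − 166.247) mod 360) = 344.739°.
344.739° > 58.256° ⇒ outside.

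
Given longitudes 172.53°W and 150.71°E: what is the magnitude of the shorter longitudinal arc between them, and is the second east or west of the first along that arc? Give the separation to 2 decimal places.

36.76° west

Raw difference: 150.71 − -172.53 = 323.24°.
Normalise into (−180°, 180°]: 323.24° − 360° = -36.76°.
Negative ⇒ the second point lies to the west; separation 36.76°.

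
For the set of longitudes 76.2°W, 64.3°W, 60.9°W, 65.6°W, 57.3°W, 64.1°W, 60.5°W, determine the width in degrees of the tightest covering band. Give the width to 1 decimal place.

18.9°

Sort the longitudes: -76.2°, -65.6°, -64.3°, -64.1°, -60.9°, -60.5°, -57.3°.
Eastward gaps between consecutive values (wrapping around): 10.6°, 1.3°, 0.2°, 3.2°, 0.4°, 3.2°, 341.1°.
Largest gap = 341.1° ⇒ minimal covering band is its complement: 360° − 341.1° = 18.9°.
Band runs from -76.2° eastward to -57.3°.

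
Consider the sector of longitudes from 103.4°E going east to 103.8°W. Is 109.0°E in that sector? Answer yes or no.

Yes

Band width going east from +103.4° to -103.8°: ((-103.8 − 103.4) mod 360) = 152.8°.
Offset of +109.0° east of the west edge: ((109.0 − 103.4) mod 360) = 5.6°.
5.6° ≤ 152.8° ⇒ inside.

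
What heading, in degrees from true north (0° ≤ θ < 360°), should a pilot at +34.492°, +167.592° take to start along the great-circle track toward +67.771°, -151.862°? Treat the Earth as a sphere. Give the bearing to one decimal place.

Δλ = -151.862 − 167.592 = -319.454°; wrapped into (−180°, 180°]: 40.546°.
θ = atan2( sin Δλ · cos φ₂ , cos φ₁ · sin φ₂ − sin φ₁ · cos φ₂ · cos Δλ )
  = atan2(0.24592, 0.60016) = 22.282° → normalised to [0°, 360°): 22.282°.

22.3°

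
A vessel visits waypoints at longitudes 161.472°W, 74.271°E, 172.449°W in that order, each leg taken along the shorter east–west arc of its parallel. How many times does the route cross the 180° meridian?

Leg 1: -161.472° → +74.271°, shortest Δλ = -124.257° (west) — crosses 180°.
Leg 2: +74.271° → -172.449°, shortest Δλ = 113.28° (east) — crosses 180°.
Total crossings: 2.

2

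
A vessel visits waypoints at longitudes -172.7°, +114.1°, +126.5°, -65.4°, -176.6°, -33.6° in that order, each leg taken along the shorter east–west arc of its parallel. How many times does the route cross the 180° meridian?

Leg 1: -172.7° → +114.1°, shortest Δλ = -73.2° (west) — crosses 180°.
Leg 2: +114.1° → +126.5°, shortest Δλ = 12.4° (east) — does not cross 180°.
Leg 3: +126.5° → -65.4°, shortest Δλ = 168.1° (east) — crosses 180°.
Leg 4: -65.4° → -176.6°, shortest Δλ = -111.2° (west) — does not cross 180°.
Leg 5: -176.6° → -33.6°, shortest Δλ = 143.0° (east) — does not cross 180°.
Total crossings: 2.

2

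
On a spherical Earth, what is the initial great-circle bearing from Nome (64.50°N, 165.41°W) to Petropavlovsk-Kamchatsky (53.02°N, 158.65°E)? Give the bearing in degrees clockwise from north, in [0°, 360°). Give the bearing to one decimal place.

254.8°

Δλ = 158.65 − -165.41 = 324.06°; wrapped into (−180°, 180°]: -35.94°.
θ = atan2( sin Δλ · cos φ₂ , cos φ₁ · sin φ₂ − sin φ₁ · cos φ₂ · cos Δλ )
  = atan2(-0.35306, -0.09567) = -105.161° → normalised to [0°, 360°): 254.839°.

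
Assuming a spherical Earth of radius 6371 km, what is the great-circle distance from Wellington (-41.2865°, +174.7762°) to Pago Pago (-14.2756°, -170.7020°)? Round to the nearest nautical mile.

Δλ = -170.7020 − 174.7762 = -345.4782°; wrapped into (−180°, 180°]: 14.5218°.
Δφ = -14.2756 − -41.2865 = 27.0109°.
a = sin²(Δφ/2) + cos φ₁ · cos φ₂ · sin²(Δλ/2) = 0.066172.
c = 2·atan2(√a, √(1−a)) = 0.52033 rad → d = 6371·c ≈ 3315.02 km ≈ 1789.97 nmi.

1790 nmi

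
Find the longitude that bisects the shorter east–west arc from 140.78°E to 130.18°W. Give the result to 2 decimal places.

Signed shortest Δλ from +140.78° to -130.18° is +89.04°.
Midpoint longitude = +140.78° + (+89.04°)/2 = +140.78° + 44.52° = +185.30°.
Normalise into (−180°, 180°]: -174.70°.
(The naïve average (+140.78 + -130.18)/2 = 5.3° is on the wrong side of the globe.)

174.70°W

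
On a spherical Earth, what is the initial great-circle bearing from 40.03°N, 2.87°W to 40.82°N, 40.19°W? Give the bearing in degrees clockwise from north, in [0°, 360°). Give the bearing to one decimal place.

Δλ = -40.19 − -2.87 = -37.32°.
θ = atan2( sin Δλ · cos φ₂ , cos φ₁ · sin φ₂ − sin φ₁ · cos φ₂ · cos Δλ )
  = atan2(-0.45880, 0.11344) = -76.112° → normalised to [0°, 360°): 283.888°.

283.9°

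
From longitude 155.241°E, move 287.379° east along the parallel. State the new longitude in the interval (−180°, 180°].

Start at +155.241°; shift +287.379° → +442.620°.
+442.620° lies outside (−180°, 180°]; subtract 360° → +82.620°.

82.620°E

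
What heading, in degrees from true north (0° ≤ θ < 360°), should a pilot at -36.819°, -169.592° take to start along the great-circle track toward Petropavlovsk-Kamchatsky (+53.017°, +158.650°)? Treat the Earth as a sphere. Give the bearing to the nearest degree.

Δλ = 158.650 − -169.592 = 328.242°; wrapped into (−180°, 180°]: -31.758°.
θ = atan2( sin Δλ · cos φ₂ , cos φ₁ · sin φ₂ − sin φ₁ · cos φ₂ · cos Δλ )
  = atan2(-0.31663, 0.94602) = -18.505° → normalised to [0°, 360°): 341.495°.

341°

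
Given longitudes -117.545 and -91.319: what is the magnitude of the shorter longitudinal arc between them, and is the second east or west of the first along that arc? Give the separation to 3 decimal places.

Raw difference: -91.319 − -117.545 = 26.226°.
Normalise into (−180°, 180°]: 26.226° stays 26.226°.
Positive ⇒ the second point lies to the east; separation 26.226°.

26.226° east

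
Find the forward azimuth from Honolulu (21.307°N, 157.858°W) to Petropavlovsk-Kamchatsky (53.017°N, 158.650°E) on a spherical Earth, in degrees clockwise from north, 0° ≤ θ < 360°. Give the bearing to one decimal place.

324.7°

Δλ = 158.650 − -157.858 = 316.508°; wrapped into (−180°, 180°]: -43.492°.
θ = atan2( sin Δλ · cos φ₂ , cos φ₁ · sin φ₂ − sin φ₁ · cos φ₂ · cos Δλ )
  = atan2(-0.41404, 0.58563) = -35.260° → normalised to [0°, 360°): 324.740°.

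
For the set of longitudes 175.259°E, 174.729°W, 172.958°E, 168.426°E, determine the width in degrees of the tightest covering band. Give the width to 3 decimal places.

16.845°

Sort the longitudes: -174.729°, +168.426°, +172.958°, +175.259°.
Eastward gaps between consecutive values (wrapping around): 343.155°, 4.532°, 2.301°, 10.012°.
Largest gap = 343.155° ⇒ minimal covering band is its complement: 360° − 343.155° = 16.845°.
Band runs from +168.426° eastward to -174.729°, crossing the antimeridian.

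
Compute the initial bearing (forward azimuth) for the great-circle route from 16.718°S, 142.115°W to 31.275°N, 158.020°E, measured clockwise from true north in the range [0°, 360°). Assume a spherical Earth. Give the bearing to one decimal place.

Δλ = 158.020 − -142.115 = 300.135°; wrapped into (−180°, 180°]: -59.865°.
θ = atan2( sin Δλ · cos φ₂ , cos φ₁ · sin φ₂ − sin φ₁ · cos φ₂ · cos Δλ )
  = atan2(-0.73917, 0.62063) = -49.982° → normalised to [0°, 360°): 310.018°.

310.0°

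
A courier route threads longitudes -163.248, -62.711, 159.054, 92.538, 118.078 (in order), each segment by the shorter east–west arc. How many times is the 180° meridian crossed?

1

Leg 1: -163.248° → -62.711°, shortest Δλ = 100.537° (east) — does not cross 180°.
Leg 2: -62.711° → +159.054°, shortest Δλ = -138.235° (west) — crosses 180°.
Leg 3: +159.054° → +92.538°, shortest Δλ = -66.516° (west) — does not cross 180°.
Leg 4: +92.538° → +118.078°, shortest Δλ = 25.54° (east) — does not cross 180°.
Total crossings: 1.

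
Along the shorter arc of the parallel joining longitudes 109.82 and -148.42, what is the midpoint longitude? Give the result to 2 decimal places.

+160.70°

Signed shortest Δλ from +109.82° to -148.42° is +101.76°.
Midpoint longitude = +109.82° + (+101.76°)/2 = +109.82° + 50.88° = +160.70°.
(The naïve average (+109.82 + -148.42)/2 = -19.3° is on the wrong side of the globe.)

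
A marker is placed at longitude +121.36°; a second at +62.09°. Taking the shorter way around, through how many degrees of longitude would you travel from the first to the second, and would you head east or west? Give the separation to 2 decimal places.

Raw difference: 62.09 − 121.36 = -59.27°.
Normalise into (−180°, 180°]: -59.27° stays -59.27°.
Negative ⇒ the second point lies to the west; separation 59.27°.

59.27° west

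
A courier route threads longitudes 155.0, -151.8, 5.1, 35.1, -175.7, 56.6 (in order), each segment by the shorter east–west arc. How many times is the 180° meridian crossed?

Leg 1: +155.0° → -151.8°, shortest Δλ = 53.2° (east) — crosses 180°.
Leg 2: -151.8° → +5.1°, shortest Δλ = 156.9° (east) — does not cross 180°.
Leg 3: +5.1° → +35.1°, shortest Δλ = 30.0° (east) — does not cross 180°.
Leg 4: +35.1° → -175.7°, shortest Δλ = 149.2° (east) — crosses 180°.
Leg 5: -175.7° → +56.6°, shortest Δλ = -127.7° (west) — crosses 180°.
Total crossings: 3.

3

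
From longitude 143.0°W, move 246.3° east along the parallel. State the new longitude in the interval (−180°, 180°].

Start at -143.0°; shift +246.3° → +103.3°.
+103.3° already lies in (−180°, 180°].

103.3°E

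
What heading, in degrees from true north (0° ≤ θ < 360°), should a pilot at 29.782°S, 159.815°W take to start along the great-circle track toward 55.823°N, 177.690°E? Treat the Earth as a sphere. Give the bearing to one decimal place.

Δλ = 177.690 − -159.815 = 337.505°; wrapped into (−180°, 180°]: -22.495°.
θ = atan2( sin Δλ · cos φ₂ , cos φ₁ · sin φ₂ − sin φ₁ · cos φ₂ · cos Δλ )
  = atan2(-0.21493, 0.97583) = -12.421° → normalised to [0°, 360°): 347.579°.

347.6°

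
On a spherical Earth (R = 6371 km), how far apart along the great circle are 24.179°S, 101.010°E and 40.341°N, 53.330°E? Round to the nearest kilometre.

Δλ = 53.330 − 101.010 = -47.680°.
Δφ = 40.341 − -24.179 = 64.520°.
a = sin²(Δφ/2) + cos φ₁ · cos φ₂ · sin²(Δλ/2) = 0.398496.
c = 2·atan2(√a, √(1−a)) = 1.36637 rad → d = 6371·c ≈ 8705.12 km.

8705 km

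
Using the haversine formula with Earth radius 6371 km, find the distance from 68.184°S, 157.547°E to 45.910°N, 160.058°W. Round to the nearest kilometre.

Δλ = -160.058 − 157.547 = -317.605°; wrapped into (−180°, 180°]: 42.395°.
Δφ = 45.910 − -68.184 = 114.094°.
a = sin²(Δφ/2) + cos φ₁ · cos φ₂ · sin²(Δλ/2) = 0.737924.
c = 2·atan2(√a, √(1−a)) = 2.06672 rad → d = 6371·c ≈ 13167.10 km.

13167 km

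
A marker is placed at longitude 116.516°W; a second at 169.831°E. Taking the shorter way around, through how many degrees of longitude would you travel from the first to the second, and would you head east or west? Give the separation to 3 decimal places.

Raw difference: 169.831 − -116.516 = 286.347°.
Normalise into (−180°, 180°]: 286.347° − 360° = -73.653°.
Negative ⇒ the second point lies to the west; separation 73.653°.

73.653° west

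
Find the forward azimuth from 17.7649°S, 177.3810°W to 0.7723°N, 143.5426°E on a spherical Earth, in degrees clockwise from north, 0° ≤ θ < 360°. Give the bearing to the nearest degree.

292°

Δλ = 143.5426 − -177.3810 = 320.9236°; wrapped into (−180°, 180°]: -39.0764°.
θ = atan2( sin Δλ · cos φ₂ , cos φ₁ · sin φ₂ − sin φ₁ · cos φ₂ · cos Δλ )
  = atan2(-0.63030, 0.24967) = -68.390° → normalised to [0°, 360°): 291.610°.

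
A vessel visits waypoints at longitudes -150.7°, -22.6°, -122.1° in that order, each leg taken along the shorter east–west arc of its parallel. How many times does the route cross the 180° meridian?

0

Leg 1: -150.7° → -22.6°, shortest Δλ = 128.1° (east) — does not cross 180°.
Leg 2: -22.6° → -122.1°, shortest Δλ = -99.5° (west) — does not cross 180°.
Total crossings: 0.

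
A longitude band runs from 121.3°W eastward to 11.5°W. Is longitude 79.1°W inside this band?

Yes

Band width going east from -121.3° to -11.5°: ((-11.5 − -121.3) mod 360) = 109.8°.
Offset of -79.1° east of the west edge: ((-79.1 − -121.3) mod 360) = 42.2°.
42.2° ≤ 109.8° ⇒ inside.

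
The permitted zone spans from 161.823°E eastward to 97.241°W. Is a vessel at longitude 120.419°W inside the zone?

Band width going east from +161.823° to -97.241°: ((-97.241 − 161.823) mod 360) = 100.936°.
Offset of -120.419° east of the west edge: ((-120.419 − 161.823) mod 360) = 77.758°.
77.758° ≤ 100.936° ⇒ inside.

Yes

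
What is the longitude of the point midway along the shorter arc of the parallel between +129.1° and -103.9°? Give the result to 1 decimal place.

-167.4°

Signed shortest Δλ from +129.1° to -103.9° is +127.0°.
Midpoint longitude = +129.1° + (+127.0°)/2 = +129.1° + 63.5° = +192.6°.
Normalise into (−180°, 180°]: -167.4°.
(The naïve average (+129.1 + -103.9)/2 = 12.6° is on the wrong side of the globe.)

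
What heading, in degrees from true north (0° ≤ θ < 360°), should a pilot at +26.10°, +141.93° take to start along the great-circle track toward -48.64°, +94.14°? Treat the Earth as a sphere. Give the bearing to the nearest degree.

209°

Δλ = 94.14 − 141.93 = -47.79°.
θ = atan2( sin Δλ · cos φ₂ , cos φ₁ · sin φ₂ − sin φ₁ · cos φ₂ · cos Δλ )
  = atan2(-0.48944, -0.86935) = -150.621° → normalised to [0°, 360°): 209.379°.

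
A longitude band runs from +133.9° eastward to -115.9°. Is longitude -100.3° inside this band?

No

Band width going east from +133.9° to -115.9°: ((-115.9 − 133.9) mod 360) = 110.2°.
Offset of -100.3° east of the west edge: ((-100.3 − 133.9) mod 360) = 125.8°.
125.8° > 110.2° ⇒ outside.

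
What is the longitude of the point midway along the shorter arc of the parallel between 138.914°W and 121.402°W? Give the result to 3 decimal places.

130.158°W

Signed shortest Δλ from -138.914° to -121.402° is +17.512°.
Midpoint longitude = -138.914° + (+17.512°)/2 = -138.914° + 8.756° = -130.158°.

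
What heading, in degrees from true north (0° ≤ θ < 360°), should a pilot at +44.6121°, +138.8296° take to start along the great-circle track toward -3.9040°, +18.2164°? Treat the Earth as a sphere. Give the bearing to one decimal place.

Δλ = 18.2164 − 138.8296 = -120.6132°.
θ = atan2( sin Δλ · cos φ₂ , cos φ₁ · sin φ₂ − sin φ₁ · cos φ₂ · cos Δλ )
  = atan2(-0.85863, 0.30834) = -70.246° → normalised to [0°, 360°): 289.754°.

289.8°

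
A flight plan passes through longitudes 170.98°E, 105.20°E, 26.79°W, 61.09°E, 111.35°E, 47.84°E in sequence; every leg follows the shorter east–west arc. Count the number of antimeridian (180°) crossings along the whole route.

Leg 1: +170.98° → +105.20°, shortest Δλ = -65.78° (west) — does not cross 180°.
Leg 2: +105.20° → -26.79°, shortest Δλ = -131.99° (west) — does not cross 180°.
Leg 3: -26.79° → +61.09°, shortest Δλ = 87.88° (east) — does not cross 180°.
Leg 4: +61.09° → +111.35°, shortest Δλ = 50.26° (east) — does not cross 180°.
Leg 5: +111.35° → +47.84°, shortest Δλ = -63.51° (west) — does not cross 180°.
Total crossings: 0.

0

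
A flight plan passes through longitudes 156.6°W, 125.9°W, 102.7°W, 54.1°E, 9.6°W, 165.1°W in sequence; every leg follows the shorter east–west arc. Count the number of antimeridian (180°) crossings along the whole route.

Leg 1: -156.6° → -125.9°, shortest Δλ = 30.7° (east) — does not cross 180°.
Leg 2: -125.9° → -102.7°, shortest Δλ = 23.2° (east) — does not cross 180°.
Leg 3: -102.7° → +54.1°, shortest Δλ = 156.8° (east) — does not cross 180°.
Leg 4: +54.1° → -9.6°, shortest Δλ = -63.7° (west) — does not cross 180°.
Leg 5: -9.6° → -165.1°, shortest Δλ = -155.5° (west) — does not cross 180°.
Total crossings: 0.

0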